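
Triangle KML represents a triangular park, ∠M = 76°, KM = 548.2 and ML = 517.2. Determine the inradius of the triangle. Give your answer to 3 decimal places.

r ≈ 159.781

By the law of cosines, LK² = KM² + ML² − 2·KM·ML·cos M = 4.3084e+05, so LK ≈ 656.38.
Area = ½·KM·ML·sin M ≈ 1.3755e+05.
Semiperimeter s = (517.2+656.38+548.2)/2 = 860.89.
Inradius = area/s = 1.3755e+05/860.89 ≈ 159.78.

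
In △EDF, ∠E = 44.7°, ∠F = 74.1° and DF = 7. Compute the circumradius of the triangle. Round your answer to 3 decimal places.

The third angle is ∠D = 180° − ∠F − ∠E = 61.20°.
Law of sines: FE = DF·sin D/sin E ≈ 8.7208.
Law of sines: ED = DF·sin F/sin E ≈ 9.571.
Circumradius = DF/(2 sin E) ≈ 4.9759.

4.976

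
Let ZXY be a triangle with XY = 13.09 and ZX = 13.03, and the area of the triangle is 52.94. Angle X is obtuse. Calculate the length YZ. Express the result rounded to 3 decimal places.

From area = ½·ZX·XY·sin X, we get sin X = 2·area/(ZX·XY) ≈ 0.62077.
Taking the obtuse solution, ∠X ≈ 2.472 rad.
Law of cosines then gives YZ ≈ 24.669.

24.669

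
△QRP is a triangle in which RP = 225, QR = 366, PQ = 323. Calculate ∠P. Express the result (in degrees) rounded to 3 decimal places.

By the law of cosines, cos P = (RP² + PQ² − QR²) / (2·RP·PQ) ≈ 0.14447, so ∠P ≈ 81.69°.

81.694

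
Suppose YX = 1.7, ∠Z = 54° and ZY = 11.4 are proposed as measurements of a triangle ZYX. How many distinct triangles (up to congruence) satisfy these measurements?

ZY·sin Z = 11.4·sin(54°) ≈ 9.223.
Since YX = 1.7 < 9.223 = ZY sin Z, no triangle exists.

0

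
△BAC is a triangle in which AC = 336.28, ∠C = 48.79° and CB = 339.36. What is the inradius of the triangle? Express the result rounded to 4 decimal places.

By the law of cosines, BA² = AC² + CB² − 2·AC·CB·cos C = 77880, so BA ≈ 279.07.
Area = ½·AC·CB·sin C ≈ 42926.
Semiperimeter s = (336.28+339.36+279.07)/2 = 477.36.
Inradius = area/s = 42926/477.36 ≈ 89.925.

89.9251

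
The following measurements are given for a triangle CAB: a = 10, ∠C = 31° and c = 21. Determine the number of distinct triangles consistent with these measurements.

1

a·sin C = 10·sin(31°) ≈ 5.15.
Since c ≥ a, exactly one triangle exists.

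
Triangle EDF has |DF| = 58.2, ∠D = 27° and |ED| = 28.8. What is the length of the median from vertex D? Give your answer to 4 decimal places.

42.4371

By the law of cosines, |FE|² = |ED|² + |DF|² − 2·|ED|·|DF|·cos D = 1229.7, so |FE| ≈ 35.068.
Median from D: ½√(2·|ED|² + 2·|DF|² − |FE|²) ≈ 42.437.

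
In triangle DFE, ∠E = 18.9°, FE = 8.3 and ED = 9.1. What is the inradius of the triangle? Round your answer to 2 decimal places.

1.20

By the law of cosines, DF² = FE² + ED² − 2·FE·ED·cos E = 8.7843, so DF ≈ 2.9638.
Area = ½·FE·ED·sin E ≈ 12.233.
Semiperimeter s = (8.3+9.1+2.9638)/2 = 10.182.
Inradius = area/s = 12.233/10.182 ≈ 1.2014.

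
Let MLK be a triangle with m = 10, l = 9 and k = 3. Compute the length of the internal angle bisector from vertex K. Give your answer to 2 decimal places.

By the law of cosines, cos K = (m² + l² − k²) / (2·m·l) ≈ 0.95556, so ∠K ≈ 17.15°.
The bisector from K has length 2·m·l·cos(∠K/2)/(m+l) ≈ 9.3678.

9.37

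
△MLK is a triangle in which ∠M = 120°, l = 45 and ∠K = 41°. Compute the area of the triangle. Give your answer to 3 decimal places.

1766.960

The third angle is ∠L = 180° − ∠K − ∠M = 19.00°.
Law of sines: m = l·sin M/sin L ≈ 119.7.
Law of sines: k = l·sin K/sin L ≈ 90.68.
Area = ½·l·m·sin K ≈ 1767.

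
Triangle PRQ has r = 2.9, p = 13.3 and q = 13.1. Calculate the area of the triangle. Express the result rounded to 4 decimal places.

area ≈ 18.9789

Semiperimeter s = (13.3 + 2.9 + 13.1)/2 = 14.65.
Heron's formula: area = √(14.65·1.35·11.75·1.55) ≈ 18.979.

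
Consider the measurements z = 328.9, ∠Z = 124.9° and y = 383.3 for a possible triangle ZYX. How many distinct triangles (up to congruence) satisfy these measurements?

y·sin Z = 383.3·sin(124.9°) ≈ 314.4.
Since ∠Z is not acute, a triangle exists only if z > y; here z ≤ y, so there is no triangle.

0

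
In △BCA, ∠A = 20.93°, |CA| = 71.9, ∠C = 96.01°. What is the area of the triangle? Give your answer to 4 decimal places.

1030.0688

The third angle is ∠B = 180° − ∠C − ∠A = 63.06°.
Law of sines: |AB| = |CA|·sin C/sin B ≈ 80.209.
Law of sines: |BC| = |CA|·sin A/sin B ≈ 28.811.
Area = ½·|CA|·|AB|·sin A ≈ 1030.1.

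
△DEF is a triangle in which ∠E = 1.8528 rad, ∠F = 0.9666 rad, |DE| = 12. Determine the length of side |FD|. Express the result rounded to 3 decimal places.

14.006

The third angle is ∠D = π − ∠E − ∠F = 0.3222 rad.
Law of sines: |FD| = |DE|·sin E/sin F ≈ 14.006.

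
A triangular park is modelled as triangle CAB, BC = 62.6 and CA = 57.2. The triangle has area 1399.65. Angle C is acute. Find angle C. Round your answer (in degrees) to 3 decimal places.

From area = ½·BC·CA·sin C, we get sin C = 2·area/(BC·CA) ≈ 0.78177.
Taking the acute solution, ∠C ≈ 51.42°.

51.423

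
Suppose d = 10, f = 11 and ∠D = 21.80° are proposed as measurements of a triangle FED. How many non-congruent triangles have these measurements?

f·sin D = 11·sin(21.80°) ≈ 4.085.
Since f sin D < d < f (4.085 < 10 < 11), two triangles exist.

2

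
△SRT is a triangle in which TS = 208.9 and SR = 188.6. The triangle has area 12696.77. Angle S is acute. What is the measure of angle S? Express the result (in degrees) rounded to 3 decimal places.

From area = ½·TS·SR·sin S, we get sin S = 2·area/(TS·SR) ≈ 0.64453.
Taking the acute solution, ∠S ≈ 40.13°.

∠S ≈ 40.130°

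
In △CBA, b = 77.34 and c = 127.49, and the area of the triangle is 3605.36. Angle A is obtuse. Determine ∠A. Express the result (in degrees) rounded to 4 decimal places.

From area = ½·c·b·sin A, we get sin A = 2·area/(c·b) ≈ 0.73130.
Taking the obtuse solution, ∠A ≈ 133.00°.

133.0041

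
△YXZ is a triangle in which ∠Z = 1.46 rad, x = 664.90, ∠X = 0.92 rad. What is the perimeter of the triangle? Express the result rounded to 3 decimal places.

The third angle is ∠Y = π − ∠X − ∠Z = 0.762 rad.
Law of sines: y = x·sin Y/sin X ≈ 576.71.
Law of sines: z = x·sin Z/sin X ≈ 830.6.
Semiperimeter s = (576.71+664.9+830.6)/2 = 1036.1.
Perimeter = 576.71 + 664.9 + 830.6 = 2072.2.

2072.205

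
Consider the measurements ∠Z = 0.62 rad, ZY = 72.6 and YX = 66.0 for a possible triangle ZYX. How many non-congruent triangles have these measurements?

ZY·sin Z = 72.6·sin(0.62 rad) ≈ 42.18.
Since ZY sin Z < YX < ZY (42.18 < 66.0 < 72.6), two triangles exist.

2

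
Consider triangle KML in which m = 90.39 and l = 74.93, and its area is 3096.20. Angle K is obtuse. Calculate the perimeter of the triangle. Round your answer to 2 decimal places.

From area = ½·m·l·sin K, we get sin K = 2·area/(m·l) ≈ 0.91429.
Taking the obtuse solution, ∠K ≈ 113.90°.
Law of cosines then gives k ≈ 138.82.
Perimeter = 138.82 + 90.39 + 74.93 = 304.14.

perimeter ≈ 304.14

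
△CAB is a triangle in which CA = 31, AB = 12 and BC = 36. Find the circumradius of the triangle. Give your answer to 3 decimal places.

R ≈ 18.624

By the law of cosines, cos C = (BC² + CA² − AB²) / (2·BC·CA) ≈ 0.94668, so ∠C ≈ 18.79°.
Circumradius = AB/(2 sin C) ≈ 18.624.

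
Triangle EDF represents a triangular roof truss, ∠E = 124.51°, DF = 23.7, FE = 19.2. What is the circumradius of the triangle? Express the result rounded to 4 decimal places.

R ≈ 14.3806

Law of sines: sin D = FE·sin E/DF ≈ 0.66757.
Since DF ≥ FE, only the acute value applies: ∠D ≈ 41.88°.
Then ∠F = 180° − ∠E − ∠D ≈ 13.61°.
Law of sines gives ED = DF·sin F/sin E ≈ 6.7681.
Circumradius = DF/(2 sin E) ≈ 14.381.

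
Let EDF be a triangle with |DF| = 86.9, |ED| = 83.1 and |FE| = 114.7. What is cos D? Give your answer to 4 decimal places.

By the law of cosines, cos D = (|ED|² + |DF|² − |FE|²) / (2·|ED|·|DF|) ≈ 0.09009, so ∠D ≈ 84.83°.

cos D ≈ 0.0901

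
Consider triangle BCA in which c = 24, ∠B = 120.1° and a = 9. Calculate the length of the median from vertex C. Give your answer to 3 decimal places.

m_C ≈ 18.257

By the law of cosines, b² = c² + a² − 2·c·a·cos B = 873.65, so b ≈ 29.558.
Median from C: ½√(2·a² + 2·b² − c²) ≈ 18.257.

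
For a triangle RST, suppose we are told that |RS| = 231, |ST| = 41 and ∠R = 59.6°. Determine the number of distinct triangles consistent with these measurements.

|RS|·sin R = 231·sin(59.6°) ≈ 199.2.
Since |ST| = 41 < 199.2 = |RS| sin R, no triangle exists.

0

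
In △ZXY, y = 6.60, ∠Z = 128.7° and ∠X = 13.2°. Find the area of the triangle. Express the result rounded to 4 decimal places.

area ≈ 6.2905

The third angle is ∠Y = 180° − ∠Z − ∠X = 38.10°.
Law of sines: z = y·sin Z/sin Y ≈ 8.3477.
Law of sines: x = y·sin X/sin Y ≈ 2.4425.
Area = ½·y·z·sin X ≈ 6.2905.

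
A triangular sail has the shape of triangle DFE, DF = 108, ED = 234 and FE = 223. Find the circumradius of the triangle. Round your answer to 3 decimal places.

R ≈ 118.127

By the law of cosines, cos D = (ED² + DF² − FE²) / (2·ED·DF) ≈ 0.33023, so ∠D ≈ 1.2343 rad.
Circumradius = FE/(2 sin D) ≈ 118.13.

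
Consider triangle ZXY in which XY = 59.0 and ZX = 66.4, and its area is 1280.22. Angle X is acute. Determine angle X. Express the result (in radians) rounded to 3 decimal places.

0.712

From area = ½·ZX·XY·sin X, we get sin X = 2·area/(ZX·XY) ≈ 0.65357.
Taking the acute solution, ∠X ≈ 0.7123 rad.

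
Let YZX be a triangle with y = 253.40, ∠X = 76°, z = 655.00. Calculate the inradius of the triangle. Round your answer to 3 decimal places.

103.834

By the law of cosines, x² = y² + z² − 2·y·z·cos X = 4.1293e+05, so x ≈ 642.6.
Area = ½·y·z·sin X ≈ 80523.
Semiperimeter s = (253.4+655+642.6)/2 = 775.5.
Inradius = area/s = 80523/775.5 ≈ 103.83.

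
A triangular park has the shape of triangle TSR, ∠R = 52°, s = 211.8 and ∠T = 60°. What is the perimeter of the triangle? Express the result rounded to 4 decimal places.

589.6375

The third angle is ∠S = 180° − ∠R − ∠T = 68.00°.
Law of sines: t = s·sin T/sin S ≈ 197.83.
Law of sines: r = s·sin R/sin S ≈ 180.01.
Semiperimeter p = (197.83+211.8+180.01)/2 = 294.82.
Perimeter = 197.83 + 211.8 + 180.01 = 589.64.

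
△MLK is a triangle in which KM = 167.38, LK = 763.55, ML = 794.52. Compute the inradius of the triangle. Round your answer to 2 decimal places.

r ≈ 73.84

Semiperimeter s = (763.55 + 167.38 + 794.52)/2 = 862.72.
Heron's formula: area = √(862.72·99.175·695.34·68.205) ≈ 63701.
Inradius = area/s = 63701/862.72 ≈ 73.837.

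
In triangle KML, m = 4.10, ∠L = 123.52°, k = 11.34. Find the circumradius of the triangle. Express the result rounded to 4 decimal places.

By the law of cosines, l² = k² + m² − 2·k·m·cos L = 196.76, so l ≈ 14.027.
Area = ½·k·m·sin L ≈ 19.381.
Circumradius = l/(2 sin L) ≈ 8.4126.

R ≈ 8.4126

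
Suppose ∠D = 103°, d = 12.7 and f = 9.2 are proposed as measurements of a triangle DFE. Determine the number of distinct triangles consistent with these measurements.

f·sin D = 9.2·sin(103°) ≈ 8.964.
Since ∠D is not acute, a triangle exists only if d > f; here d > f, so there is exactly one triangle.

1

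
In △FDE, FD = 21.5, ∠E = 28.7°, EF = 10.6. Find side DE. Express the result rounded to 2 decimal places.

Law of sines: sin D = EF·sin E/FD ≈ 0.23676.
Since FD ≥ EF, only the acute value applies: ∠D ≈ 13.70°.
Then ∠F = 180° − ∠E − ∠D ≈ 137.60°.
Law of sines gives DE = FD·sin F/sin E ≈ 30.186.

30.19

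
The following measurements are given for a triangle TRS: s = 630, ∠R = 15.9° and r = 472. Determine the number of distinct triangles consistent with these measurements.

2

s·sin R = 630·sin(15.9°) ≈ 172.6.
Since s sin R < r < s (172.6 < 472 < 630), two triangles exist.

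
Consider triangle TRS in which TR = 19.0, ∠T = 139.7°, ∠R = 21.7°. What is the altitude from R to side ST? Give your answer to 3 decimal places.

h_R ≈ 12.289

The third angle is ∠S = 180° − ∠T − ∠R = 18.60°.
Law of sines: RS = TR·sin T/sin S ≈ 38.528.
Law of sines: ST = TR·sin R/sin S ≈ 22.025.
Area = ½·TR·RS·sin R ≈ 135.33.
The altitude from R has length 2·area/ST ≈ 12.289.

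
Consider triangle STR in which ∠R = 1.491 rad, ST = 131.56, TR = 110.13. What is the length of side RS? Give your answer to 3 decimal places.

Law of sines: sin S = TR·sin R/ST ≈ 0.83444.
Since ST ≥ TR, only the acute value applies: ∠S ≈ 0.987 rad.
Then ∠T = π − ∠R − ∠S ≈ 0.663 rad.
Law of sines gives RS = ST·sin T/sin R ≈ 81.28.

81.280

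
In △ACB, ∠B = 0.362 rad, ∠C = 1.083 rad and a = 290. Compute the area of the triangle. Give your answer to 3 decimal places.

The third angle is ∠A = π − ∠C − ∠B = 1.697 rad.
Law of sines: c = a·sin C/sin A ≈ 258.22.
Law of sines: b = a·sin B/sin A ≈ 103.52.
Area = ½·a·c·sin B ≈ 13260.

13259.724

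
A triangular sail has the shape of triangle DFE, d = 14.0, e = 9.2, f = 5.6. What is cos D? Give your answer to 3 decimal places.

-0.776

By the law of cosines, cos D = (f² + e² − d²) / (2·f·e) ≈ -0.77640, so ∠D ≈ 140.93°.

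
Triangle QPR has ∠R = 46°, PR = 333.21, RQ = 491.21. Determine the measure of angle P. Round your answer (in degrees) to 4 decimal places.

By the law of cosines, QP² = PR² + RQ² − 2·PR·RQ·cos R = 1.2492e+05, so QP ≈ 353.44.
Law of cosines again: cos P = (QP² + PR² − RQ²)/(2·QP·PR) ≈ -0.02267, so ∠P ≈ 91.30°.

91.2991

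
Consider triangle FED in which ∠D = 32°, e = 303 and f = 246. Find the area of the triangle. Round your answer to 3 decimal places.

Area = ½·f·e·sin D ≈ 19750.

area ≈ 19749.561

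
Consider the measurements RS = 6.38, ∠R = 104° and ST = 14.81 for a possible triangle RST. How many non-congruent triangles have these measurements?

RS·sin R = 6.38·sin(104°) ≈ 6.19.
Since ∠R is not acute, a triangle exists only if ST > RS; here ST > RS, so there is exactly one triangle.

1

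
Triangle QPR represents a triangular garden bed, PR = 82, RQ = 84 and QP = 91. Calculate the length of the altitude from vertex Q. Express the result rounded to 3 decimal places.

Semiperimeter s = (82 + 84 + 91)/2 = 128.5.
Heron's formula: area = √(128.5·46.5·44.5·37.5) ≈ 3157.7.
The altitude from Q has length 2·area/PR ≈ 77.018.

h_Q ≈ 77.018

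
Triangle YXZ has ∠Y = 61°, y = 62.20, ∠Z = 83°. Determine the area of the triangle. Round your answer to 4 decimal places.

area ≈ 1290.3303

The third angle is ∠X = 180° − ∠Z − ∠Y = 36.00°.
Law of sines: x = y·sin X/sin Y ≈ 41.801.
Law of sines: z = y·sin Z/sin Y ≈ 70.587.
Area = ½·y·x·sin Z ≈ 1290.3.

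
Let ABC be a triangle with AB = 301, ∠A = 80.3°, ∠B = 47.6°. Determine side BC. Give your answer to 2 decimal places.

376.00

The third angle is ∠C = 180° − ∠A − ∠B = 52.10°.
Law of sines: BC = AB·sin A/sin C ≈ 376.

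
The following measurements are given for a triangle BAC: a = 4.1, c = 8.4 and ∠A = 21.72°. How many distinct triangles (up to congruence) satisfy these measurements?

2

c·sin A = 8.4·sin(21.72°) ≈ 3.109.
Since c sin A < a < c (3.109 < 4.1 < 8.4), two triangles exist.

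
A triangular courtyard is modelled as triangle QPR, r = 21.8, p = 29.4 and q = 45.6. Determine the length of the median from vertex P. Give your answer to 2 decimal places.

Median from P: ½√(2·r² + 2·q² − p²) ≈ 32.576.

m_P ≈ 32.58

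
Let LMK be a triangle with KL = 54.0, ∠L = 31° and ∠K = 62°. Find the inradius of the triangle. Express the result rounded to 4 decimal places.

The third angle is ∠M = 180° − ∠K − ∠L = 87.00°.
Law of sines: MK = KL·sin L/sin M ≈ 27.85.
Law of sines: LM = KL·sin K/sin M ≈ 47.745.
Area = ½·KL·MK·sin K ≈ 663.94.
Semiperimeter s = (27.85+54+47.745)/2 = 64.797.
Inradius = area/s = 663.94/64.797 ≈ 10.246.

10.2464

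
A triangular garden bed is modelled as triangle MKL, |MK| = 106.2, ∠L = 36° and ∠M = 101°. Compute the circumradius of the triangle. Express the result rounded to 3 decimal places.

90.339

The third angle is ∠K = 180° − ∠L − ∠M = 43.00°.
Law of sines: |KL| = |MK|·sin M/sin L ≈ 177.36.
Law of sines: |LM| = |MK|·sin K/sin L ≈ 123.22.
Circumradius = |MK|/(2 sin L) ≈ 90.339.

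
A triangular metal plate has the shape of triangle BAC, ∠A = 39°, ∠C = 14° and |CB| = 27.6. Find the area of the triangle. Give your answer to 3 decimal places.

area ≈ 116.934

The third angle is ∠B = 180° − ∠A − ∠C = 127.00°.
Law of sines: |AC| = |CB|·sin B/sin A ≈ 35.026.
Law of sines: |BA| = |CB|·sin C/sin A ≈ 10.61.
Area = ½·|CB|·|AC|·sin C ≈ 116.93.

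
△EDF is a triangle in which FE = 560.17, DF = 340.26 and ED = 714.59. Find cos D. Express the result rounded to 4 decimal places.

cos D ≈ 0.6429

By the law of cosines, cos D = (ED² + DF² − FE²) / (2·ED·DF) ≈ 0.64287, so ∠D ≈ 49.99°.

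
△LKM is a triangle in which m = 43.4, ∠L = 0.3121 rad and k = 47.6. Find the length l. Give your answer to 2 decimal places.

14.74

By the law of cosines, l² = k² + m² − 2·k·m·cos L = 217.24, so l ≈ 14.739.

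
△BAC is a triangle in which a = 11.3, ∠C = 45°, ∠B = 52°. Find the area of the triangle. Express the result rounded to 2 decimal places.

35.84

The third angle is ∠A = 180° − ∠C − ∠B = 83.00°.
Law of sines: b = a·sin B/sin A ≈ 8.9714.
Law of sines: c = a·sin C/sin A ≈ 8.0503.
Area = ½·a·b·sin C ≈ 35.842.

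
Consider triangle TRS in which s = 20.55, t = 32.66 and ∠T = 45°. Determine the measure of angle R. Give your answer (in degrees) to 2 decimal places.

Law of sines: sin S = s·sin T/t ≈ 0.44492.
Since t ≥ s, only the acute value applies: ∠S ≈ 26.42°.
Then ∠R = 180° − ∠T − ∠S ≈ 108.58°.

108.58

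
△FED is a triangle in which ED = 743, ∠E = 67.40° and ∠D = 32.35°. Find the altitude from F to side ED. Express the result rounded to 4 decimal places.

The third angle is ∠F = 180° − ∠E − ∠D = 80.25°.
Law of sines: DF = ED·sin E/sin F ≈ 696.
Law of sines: FE = ED·sin D/sin F ≈ 403.4.
Area = ½·ED·DF·sin D ≈ 1.3835e+05.
The altitude from F has length 2·area/ED ≈ 372.42.

372.4215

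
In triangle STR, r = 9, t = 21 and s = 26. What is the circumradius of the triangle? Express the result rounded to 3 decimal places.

14.235

By the law of cosines, cos S = (t² + r² − s²) / (2·t·r) ≈ -0.40741, so ∠S ≈ 114.04°.
Circumradius = s/(2 sin S) ≈ 14.235.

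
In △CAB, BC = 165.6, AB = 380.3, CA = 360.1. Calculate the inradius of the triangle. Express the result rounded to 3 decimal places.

Semiperimeter s = (380.3 + 165.6 + 360.1)/2 = 453.
Heron's formula: area = √(453·72.7·287.4·92.9) ≈ 29653.
Inradius = area/s = 29653/453 ≈ 65.459.

r ≈ 65.459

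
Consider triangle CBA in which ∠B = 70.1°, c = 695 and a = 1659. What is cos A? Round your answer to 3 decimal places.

By the law of cosines, b² = a² + c² − 2·a·c·cos B = 2.4504e+06, so b ≈ 1565.4.
Law of cosines again: cos A = (c² + b² − a²)/(2·c·b) ≈ 0.08325, so ∠A ≈ 85.22°.

cos A ≈ 0.083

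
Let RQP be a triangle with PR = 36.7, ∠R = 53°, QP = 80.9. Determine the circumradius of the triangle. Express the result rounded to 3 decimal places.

Law of sines: sin Q = PR·sin R/QP ≈ 0.36230.
Since QP ≥ PR, only the acute value applies: ∠Q ≈ 21.24°.
Then ∠P = 180° − ∠R − ∠Q ≈ 105.76°.
Law of sines gives RQ = QP·sin P/sin R ≈ 97.49.
Circumradius = QP/(2 sin R) ≈ 50.649.

50.649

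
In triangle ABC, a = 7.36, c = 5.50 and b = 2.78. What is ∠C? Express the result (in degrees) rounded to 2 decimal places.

∠C ≈ 39.34°

By the law of cosines, cos C = (a² + b² − c²) / (2·a·b) ≈ 0.77338, so ∠C ≈ 39.34°.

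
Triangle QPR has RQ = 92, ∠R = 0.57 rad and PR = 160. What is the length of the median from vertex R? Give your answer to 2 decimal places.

m_R ≈ 121.29

By the law of cosines, QP² = PR² + RQ² − 2·PR·RQ·cos R = 9278.4, so QP ≈ 96.325.
Median from R: ½√(2·PR² + 2·RQ² − QP²) ≈ 121.29.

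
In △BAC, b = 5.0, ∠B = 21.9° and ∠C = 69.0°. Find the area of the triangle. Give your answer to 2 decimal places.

31.28

The third angle is ∠A = 180° − ∠C − ∠B = 89.10°.
Law of sines: a = b·sin A/sin B ≈ 13.404.
Law of sines: c = b·sin C/sin B ≈ 12.515.
Area = ½·b·a·sin C ≈ 31.283.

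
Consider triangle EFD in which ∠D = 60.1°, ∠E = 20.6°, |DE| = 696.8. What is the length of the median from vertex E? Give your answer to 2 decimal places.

The third angle is ∠F = 180° − ∠D − ∠E = 99.30°.
Law of sines: |FD| = |DE|·sin E/sin F ≈ 248.43.
Law of sines: |EF| = |DE|·sin D/sin F ≈ 612.1.
Median from E: ½√(2·|DE|² + 2·|EF|² − |FD|²) ≈ 643.95.

m_E ≈ 643.95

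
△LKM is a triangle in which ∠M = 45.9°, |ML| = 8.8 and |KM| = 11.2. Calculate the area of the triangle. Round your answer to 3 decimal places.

35.389

Area = ½·|KM|·|ML|·sin M ≈ 35.389.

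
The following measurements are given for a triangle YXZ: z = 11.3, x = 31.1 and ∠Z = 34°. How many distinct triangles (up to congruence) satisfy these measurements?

0

x·sin Z = 31.1·sin(34°) ≈ 17.39.
Since z = 11.3 < 17.39 = x sin Z, no triangle exists.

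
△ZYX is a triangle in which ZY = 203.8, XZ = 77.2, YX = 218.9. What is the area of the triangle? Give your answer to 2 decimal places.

7865.97

Semiperimeter s = (218.9 + 77.2 + 203.8)/2 = 249.95.
Heron's formula: area = √(249.95·31.05·172.75·46.15) ≈ 7866.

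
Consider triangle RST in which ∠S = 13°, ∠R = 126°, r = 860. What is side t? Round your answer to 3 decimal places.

The third angle is ∠T = 180° − ∠R − ∠S = 41.00°.
Law of sines: t = r·sin T/sin R ≈ 697.4.

697.403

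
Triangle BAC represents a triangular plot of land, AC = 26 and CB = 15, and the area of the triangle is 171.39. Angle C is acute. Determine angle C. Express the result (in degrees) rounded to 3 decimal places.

From area = ½·AC·CB·sin C, we get sin C = 2·area/(AC·CB) ≈ 0.87892.
Taking the acute solution, ∠C ≈ 61.51°.

61.513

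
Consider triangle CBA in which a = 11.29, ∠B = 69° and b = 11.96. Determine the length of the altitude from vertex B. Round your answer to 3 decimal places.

Law of sines: sin A = a·sin B/b ≈ 0.88128.
Since b ≥ a, only the acute value applies: ∠A ≈ 61.80°.
Then ∠C = 180° − ∠B − ∠A ≈ 49.20°.
Law of sines gives c = b·sin C/sin B ≈ 9.6982.
Area = ½·b·a·sin C ≈ 51.11.
The altitude from B has length 2·area/b ≈ 8.5468.

h_B ≈ 8.547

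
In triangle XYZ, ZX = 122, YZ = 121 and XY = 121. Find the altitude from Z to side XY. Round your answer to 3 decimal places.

105.362

Semiperimeter s = (121 + 122 + 121)/2 = 182.
Heron's formula: area = √(182·61·60·61) ≈ 6374.4.
The altitude from Z has length 2·area/XY ≈ 105.36.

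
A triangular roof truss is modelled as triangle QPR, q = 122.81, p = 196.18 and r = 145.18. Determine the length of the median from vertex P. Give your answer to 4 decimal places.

m_P ≈ 91.9680

Median from P: ½√(2·r² + 2·q² − p²) ≈ 91.968.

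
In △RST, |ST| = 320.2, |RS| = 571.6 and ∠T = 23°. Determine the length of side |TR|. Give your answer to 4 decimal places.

852.4853

Law of sines: sin R = |ST|·sin T/|RS| ≈ 0.21888.
Since |RS| ≥ |ST|, only the acute value applies: ∠R ≈ 12.64°.
Then ∠S = 180° − ∠T − ∠R ≈ 144.36°.
Law of sines gives |TR| = |RS|·sin S/sin T ≈ 852.49.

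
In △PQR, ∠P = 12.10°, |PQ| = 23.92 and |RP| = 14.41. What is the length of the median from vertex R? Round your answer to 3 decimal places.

m_R ≈ 3.696

By the law of cosines, |QR|² = |RP|² + |PQ|² − 2·|RP|·|PQ|·cos P = 105.76, so |QR| ≈ 10.284.
Median from R: ½√(2·|QR|² + 2·|RP|² − |PQ|²) ≈ 3.696.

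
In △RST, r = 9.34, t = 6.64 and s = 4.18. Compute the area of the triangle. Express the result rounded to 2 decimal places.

12.30

Semiperimeter p = (9.34 + 4.18 + 6.64)/2 = 10.08.
Heron's formula: area = √(10.08·0.74·5.9·3.44) ≈ 12.304.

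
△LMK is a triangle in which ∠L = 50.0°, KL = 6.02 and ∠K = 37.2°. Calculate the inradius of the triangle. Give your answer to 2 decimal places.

1.18

The third angle is ∠M = 180° − ∠K − ∠L = 92.80°.
Law of sines: MK = KL·sin L/sin M ≈ 4.6171.
Law of sines: LM = KL·sin K/sin M ≈ 3.644.
Area = ½·KL·MK·sin K ≈ 8.4024.
Semiperimeter s = (4.6171+6.02+3.644)/2 = 7.1406.
Inradius = area/s = 8.4024/7.1406 ≈ 1.1767.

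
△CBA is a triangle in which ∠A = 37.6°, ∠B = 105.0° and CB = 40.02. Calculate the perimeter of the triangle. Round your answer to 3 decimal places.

The third angle is ∠C = 180° − ∠B − ∠A = 37.40°.
Law of sines: BA = CB·sin C/sin A ≈ 39.838.
Law of sines: AC = CB·sin B/sin A ≈ 63.356.
Semiperimeter s = (39.838+63.356+40.02)/2 = 71.607.
Perimeter = 39.838 + 63.356 + 40.02 = 143.21.

perimeter ≈ 143.214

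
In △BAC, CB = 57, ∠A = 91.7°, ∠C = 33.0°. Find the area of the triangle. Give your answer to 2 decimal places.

The third angle is ∠B = 180° − ∠A − ∠C = 55.30°.
Law of sines: AC = CB·sin B/sin A ≈ 46.883.
Law of sines: BA = CB·sin C/sin A ≈ 31.058.
Area = ½·CB·AC·sin C ≈ 727.73.

727.73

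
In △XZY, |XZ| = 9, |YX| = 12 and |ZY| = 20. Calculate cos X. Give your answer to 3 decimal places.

By the law of cosines, cos X = (|YX|² + |XZ|² − |ZY|²) / (2·|YX|·|XZ|) ≈ -0.81019, so ∠X ≈ 144.11°.

-0.810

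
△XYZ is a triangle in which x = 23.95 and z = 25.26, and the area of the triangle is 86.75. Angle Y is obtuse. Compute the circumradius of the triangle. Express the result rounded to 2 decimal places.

R ≈ 84.89

From area = ½·z·x·sin Y, we get sin Y = 2·area/(z·x) ≈ 0.28679.
Taking the obtuse solution, ∠Y ≈ 2.851 rad.
Law of cosines then gives y ≈ 48.691.
Circumradius = y/(2 sin Y) ≈ 84.89.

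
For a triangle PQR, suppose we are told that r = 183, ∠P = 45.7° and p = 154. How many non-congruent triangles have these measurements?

r·sin P = 183·sin(45.7°) ≈ 131.
Since r sin P < p < r (131 < 154 < 183), two triangles exist.

2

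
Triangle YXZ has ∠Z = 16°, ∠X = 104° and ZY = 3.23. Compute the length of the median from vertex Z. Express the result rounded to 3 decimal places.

3.027

The third angle is ∠Y = 180° − ∠X − ∠Z = 60.00°.
Law of sines: XZ = ZY·sin Y/sin X ≈ 2.8829.
Law of sines: YX = ZY·sin Z/sin X ≈ 0.91756.
Median from Z: ½√(2·XZ² + 2·ZY² − YX²) ≈ 3.0268.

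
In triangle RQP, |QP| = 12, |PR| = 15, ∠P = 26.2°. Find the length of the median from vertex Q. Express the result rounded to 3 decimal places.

By the law of cosines, |RQ|² = |QP|² + |PR|² − 2·|QP|·|PR|·cos P = 45.987, so |RQ| ≈ 6.7814.
Median from Q: ½√(2·|RQ|² + 2·|QP|² − |PR|²) ≈ 6.2244.

6.224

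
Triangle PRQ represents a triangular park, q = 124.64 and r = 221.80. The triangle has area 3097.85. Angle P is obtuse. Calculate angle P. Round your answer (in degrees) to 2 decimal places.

∠P ≈ 167.05°

From area = ½·r·q·sin P, we get sin P = 2·area/(r·q) ≈ 0.22412.
Taking the obtuse solution, ∠P ≈ 167.05°.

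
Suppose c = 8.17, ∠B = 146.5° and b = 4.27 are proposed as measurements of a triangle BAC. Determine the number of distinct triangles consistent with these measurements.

0

c·sin B = 8.17·sin(146.5°) ≈ 4.509.
Since ∠B is not acute, a triangle exists only if b > c; here b ≤ c, so there is no triangle.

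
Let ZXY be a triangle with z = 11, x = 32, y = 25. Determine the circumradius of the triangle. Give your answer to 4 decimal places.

By the law of cosines, cos Z = (x² + y² − z²) / (2·x·y) ≈ 0.95500, so ∠Z ≈ 17.25°.
Circumradius = z/(2 sin Z) ≈ 18.543.

R ≈ 18.5431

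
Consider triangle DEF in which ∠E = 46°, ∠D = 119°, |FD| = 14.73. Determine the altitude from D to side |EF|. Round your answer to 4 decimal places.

3.8124

The third angle is ∠F = 180° − ∠D − ∠E = 15.00°.
Law of sines: |EF| = |FD|·sin D/sin E ≈ 17.91.
Law of sines: |DE| = |FD|·sin F/sin E ≈ 5.2999.
Area = ½·|FD|·|EF|·sin F ≈ 34.139.
The altitude from D has length 2·area/|EF| ≈ 3.8124.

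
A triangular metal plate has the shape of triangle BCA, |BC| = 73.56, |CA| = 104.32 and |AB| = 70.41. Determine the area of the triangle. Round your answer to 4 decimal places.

Semiperimeter s = (104.32 + 70.41 + 73.56)/2 = 124.14.
Heron's formula: area = √(124.14·19.825·53.735·50.585) ≈ 2586.5.

area ≈ 2586.4895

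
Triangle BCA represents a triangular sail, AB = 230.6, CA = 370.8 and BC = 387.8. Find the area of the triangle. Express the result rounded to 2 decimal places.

Semiperimeter s = (370.8 + 230.6 + 387.8)/2 = 494.6.
Heron's formula: area = √(494.6·123.8·264·106.8) ≈ 41550.

area ≈ 41550.38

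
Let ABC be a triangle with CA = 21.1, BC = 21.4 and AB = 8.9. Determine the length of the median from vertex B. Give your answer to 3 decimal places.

Median from B: ½√(2·AB² + 2·BC² − CA²) ≈ 12.541.

m_B ≈ 12.541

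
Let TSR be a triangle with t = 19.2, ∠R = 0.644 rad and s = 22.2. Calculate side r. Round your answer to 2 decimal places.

By the law of cosines, r² = t² + s² − 2·t·s·cos R = 179.75, so r ≈ 13.407.

13.41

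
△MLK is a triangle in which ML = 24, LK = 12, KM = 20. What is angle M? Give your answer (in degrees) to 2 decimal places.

By the law of cosines, cos M = (KM² + ML² − LK²) / (2·KM·ML) ≈ 0.86667, so ∠M ≈ 29.93°.

29.93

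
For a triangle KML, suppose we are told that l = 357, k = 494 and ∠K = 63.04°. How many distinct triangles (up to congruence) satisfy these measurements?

1

l·sin K = 357·sin(63.04°) ≈ 318.2.
Since k ≥ l, exactly one triangle exists.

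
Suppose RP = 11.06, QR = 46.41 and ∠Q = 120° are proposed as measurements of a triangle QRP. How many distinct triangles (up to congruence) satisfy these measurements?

QR·sin Q = 46.41·sin(120°) ≈ 40.19.
Since ∠Q is not acute, a triangle exists only if RP > QR; here RP ≤ QR, so there is no triangle.

0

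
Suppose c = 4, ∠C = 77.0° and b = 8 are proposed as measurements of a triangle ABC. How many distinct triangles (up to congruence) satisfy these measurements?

b·sin C = 8·sin(77.0°) ≈ 7.795.
Since c = 4 < 7.795 = b sin C, no triangle exists.

0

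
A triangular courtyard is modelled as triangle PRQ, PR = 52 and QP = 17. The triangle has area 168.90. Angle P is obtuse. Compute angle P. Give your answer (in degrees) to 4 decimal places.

∠P ≈ 157.5345°

From area = ½·QP·PR·sin P, we get sin P = 2·area/(QP·PR) ≈ 0.38213.
Taking the obtuse solution, ∠P ≈ 157.53°.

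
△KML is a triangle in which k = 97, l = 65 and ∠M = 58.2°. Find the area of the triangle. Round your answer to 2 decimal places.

Area = ½·l·k·sin M ≈ 2679.3.

2679.29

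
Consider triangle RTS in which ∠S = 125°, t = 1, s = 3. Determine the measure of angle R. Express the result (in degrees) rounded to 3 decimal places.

∠R ≈ 39.154°

Law of sines: sin T = t·sin S/s ≈ 0.27305.
Since s ≥ t, only the acute value applies: ∠T ≈ 15.85°.
Then ∠R = 180° − ∠S − ∠T ≈ 39.15°.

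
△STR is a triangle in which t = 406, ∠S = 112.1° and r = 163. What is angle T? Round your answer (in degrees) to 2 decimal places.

By the law of cosines, s² = t² + r² − 2·t·r·cos S = 2.412e+05, so s ≈ 491.12.
Law of cosines again: cos T = (r² + s² − t²)/(2·r·s) ≈ 0.64291, so ∠T ≈ 49.99°.

∠T ≈ 49.99°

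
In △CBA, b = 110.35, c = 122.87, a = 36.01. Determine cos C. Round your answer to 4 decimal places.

-0.2042

By the law of cosines, cos C = (b² + a² − c²) / (2·b·a) ≈ -0.20424, so ∠C ≈ 101.79°.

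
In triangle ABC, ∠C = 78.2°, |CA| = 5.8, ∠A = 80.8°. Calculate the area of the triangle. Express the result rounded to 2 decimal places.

area ≈ 45.35

The third angle is ∠B = 180° − ∠C − ∠A = 21.00°.
Law of sines: |BC| = |CA|·sin A/sin B ≈ 15.976.
Law of sines: |AB| = |CA|·sin C/sin B ≈ 15.842.
Area = ½·|CA|·|BC|·sin C ≈ 45.352.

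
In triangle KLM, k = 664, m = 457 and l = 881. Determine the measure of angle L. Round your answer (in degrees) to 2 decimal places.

∠L ≈ 102.02°

By the law of cosines, cos L = (m² + k² − l²) / (2·m·k) ≈ -0.20830, so ∠L ≈ 102.02°.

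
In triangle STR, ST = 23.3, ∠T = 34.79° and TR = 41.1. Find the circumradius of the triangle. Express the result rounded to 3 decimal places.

By the law of cosines, RS² = ST² + TR² − 2·ST·TR·cos T = 659.2, so RS ≈ 25.675.
Area = ½·ST·TR·sin T ≈ 273.2.
Circumradius = RS/(2 sin T) ≈ 22.499.

22.499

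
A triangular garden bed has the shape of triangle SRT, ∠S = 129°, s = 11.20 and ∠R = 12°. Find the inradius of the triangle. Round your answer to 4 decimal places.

0.9077

The third angle is ∠T = 180° − ∠S − ∠R = 39.00°.
Law of sines: r = s·sin R/sin S ≈ 2.9964.
Law of sines: t = s·sin T/sin S ≈ 9.0696.
Area = ½·s·r·sin T ≈ 10.56.
Semiperimeter p = (11.2+2.9964+9.0696)/2 = 11.633.
Inradius = area/p = 10.56/11.633 ≈ 0.90774.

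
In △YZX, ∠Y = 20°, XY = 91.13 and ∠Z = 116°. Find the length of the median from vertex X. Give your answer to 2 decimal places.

The third angle is ∠X = 180° − ∠Y − ∠Z = 44.00°.
Law of sines: ZX = XY·sin Y/sin Z ≈ 34.678.
Law of sines: YZ = XY·sin X/sin Z ≈ 70.432.
Median from X: ½√(2·ZX² + 2·XY² − YZ²) ≈ 59.274.

59.27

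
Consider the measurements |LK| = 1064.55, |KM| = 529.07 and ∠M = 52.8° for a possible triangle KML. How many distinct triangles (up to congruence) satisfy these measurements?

1

|KM|·sin M = 529.07·sin(52.8°) ≈ 421.4.
Since |LK| ≥ |KM|, exactly one triangle exists.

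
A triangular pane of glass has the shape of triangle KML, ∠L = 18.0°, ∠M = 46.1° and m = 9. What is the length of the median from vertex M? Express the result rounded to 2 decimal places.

7.09

The third angle is ∠K = 180° − ∠M − ∠L = 115.90°.
Law of sines: k = m·sin K/sin M ≈ 11.236.
Law of sines: l = m·sin L/sin M ≈ 3.8598.
Median from M: ½√(2·l² + 2·k² − m²) ≈ 7.0937.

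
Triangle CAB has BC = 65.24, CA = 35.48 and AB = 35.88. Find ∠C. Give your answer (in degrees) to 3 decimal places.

∠C ≈ 24.045°

By the law of cosines, cos C = (BC² + CA² − AB²) / (2·BC·CA) ≈ 0.91323, so ∠C ≈ 24.05°.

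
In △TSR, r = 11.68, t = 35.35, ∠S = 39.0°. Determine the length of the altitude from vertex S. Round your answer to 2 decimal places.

By the law of cosines, s² = r² + t² − 2·r·t·cos S = 744.3, so s ≈ 27.282.
Area = ½·r·t·sin S ≈ 129.92.
The altitude from S has length 2·area/s ≈ 9.5243.

9.52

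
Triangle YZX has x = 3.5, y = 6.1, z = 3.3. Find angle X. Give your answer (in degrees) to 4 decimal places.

By the law of cosines, cos X = (y² + z² − x²) / (2·y·z) ≈ 0.89046, so ∠X ≈ 27.07°.

27.0686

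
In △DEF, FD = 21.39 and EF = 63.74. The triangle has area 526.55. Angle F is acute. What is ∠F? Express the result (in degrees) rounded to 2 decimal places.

From area = ½·EF·FD·sin F, we get sin F = 2·area/(EF·FD) ≈ 0.77241.
Taking the acute solution, ∠F ≈ 50.57°.

50.57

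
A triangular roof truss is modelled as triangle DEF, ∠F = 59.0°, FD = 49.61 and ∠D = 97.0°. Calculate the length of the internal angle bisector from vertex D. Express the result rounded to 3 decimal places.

The third angle is ∠E = 180° − ∠F − ∠D = 24.00°.
Law of sines: EF = FD·sin D/sin E ≈ 121.06.
Law of sines: DE = FD·sin F/sin E ≈ 104.55.
The bisector from D has length 2·FD·DE·cos(∠D/2)/(FD+DE) ≈ 44.588.

t_D ≈ 44.588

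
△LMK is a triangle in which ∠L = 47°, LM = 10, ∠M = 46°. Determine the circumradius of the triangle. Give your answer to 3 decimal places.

5.007

The third angle is ∠K = 180° − ∠L − ∠M = 87.00°.
Law of sines: MK = LM·sin L/sin K ≈ 7.3236.
Law of sines: KL = LM·sin M/sin K ≈ 7.2033.
Circumradius = LM/(2 sin K) ≈ 5.0069.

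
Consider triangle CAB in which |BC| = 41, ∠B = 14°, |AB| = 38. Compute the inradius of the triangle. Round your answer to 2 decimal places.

r ≈ 4.23

By the law of cosines, |CA|² = |AB|² + |BC|² − 2·|AB|·|BC|·cos B = 101.56, so |CA| ≈ 10.078.
Area = ½·|AB|·|BC|·sin B ≈ 188.46.
Semiperimeter s = (38+41+10.078)/2 = 44.539.
Inradius = area/s = 188.46/44.539 ≈ 4.2313.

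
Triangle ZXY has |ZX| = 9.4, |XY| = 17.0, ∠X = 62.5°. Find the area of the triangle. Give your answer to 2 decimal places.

Area = ½·|ZX|·|XY|·sin X ≈ 70.872.

70.87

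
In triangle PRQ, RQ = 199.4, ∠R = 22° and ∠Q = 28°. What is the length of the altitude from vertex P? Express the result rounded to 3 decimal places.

45.778

The third angle is ∠P = 180° − ∠R − ∠Q = 130.00°.
Law of sines: QP = RQ·sin R/sin P ≈ 97.509.
Law of sines: PR = RQ·sin Q/sin P ≈ 122.2.
Area = ½·RQ·QP·sin Q ≈ 4564.1.
The altitude from P has length 2·area/RQ ≈ 45.778.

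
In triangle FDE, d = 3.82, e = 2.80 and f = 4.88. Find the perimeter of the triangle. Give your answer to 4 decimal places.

perimeter ≈ 11.5000

Perimeter = 4.88 + 3.82 + 2.8 = 11.5.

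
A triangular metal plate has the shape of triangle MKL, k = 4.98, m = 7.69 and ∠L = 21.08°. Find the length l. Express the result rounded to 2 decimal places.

3.53

By the law of cosines, l² = m² + k² − 2·m·k·cos L = 12.47, so l ≈ 3.5313.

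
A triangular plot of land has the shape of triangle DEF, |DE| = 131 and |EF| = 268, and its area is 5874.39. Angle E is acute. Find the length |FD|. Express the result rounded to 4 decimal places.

From area = ½·|DE|·|EF|·sin E, we get sin E = 2·area/(|DE|·|EF|) ≈ 0.33465.
Taking the acute solution, ∠E ≈ 19.55°.
Law of cosines then gives |FD| ≈ 151.05.

151.0543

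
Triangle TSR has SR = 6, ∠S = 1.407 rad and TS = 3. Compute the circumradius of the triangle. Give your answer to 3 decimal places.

By the law of cosines, RT² = TS² + SR² − 2·TS·SR·cos S = 39.13, so RT ≈ 6.2554.
Area = ½·TS·SR·sin S ≈ 8.8795.
Circumradius = RT/(2 sin S) ≈ 3.1701.

3.170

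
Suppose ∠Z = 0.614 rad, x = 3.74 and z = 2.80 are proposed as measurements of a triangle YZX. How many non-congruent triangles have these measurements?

x·sin Z = 3.74·sin(0.614 rad) ≈ 2.155.
Since x sin Z < z < x (2.155 < 2.80 < 3.74), two triangles exist.

2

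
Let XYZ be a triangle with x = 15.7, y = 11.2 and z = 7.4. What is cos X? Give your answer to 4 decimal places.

cos X ≈ -0.3999

By the law of cosines, cos X = (y² + z² − x²) / (2·y·z) ≈ -0.39992, so ∠X ≈ 113.57°.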